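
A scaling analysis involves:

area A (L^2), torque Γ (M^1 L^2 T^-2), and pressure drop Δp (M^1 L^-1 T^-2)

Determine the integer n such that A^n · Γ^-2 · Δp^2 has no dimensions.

3

Balance the L exponent: (2)·n from A, plus −2·(2) + 2·(-1) = -6 from the rest, must sum to zero.
2n − 6 = 0, so n = 3.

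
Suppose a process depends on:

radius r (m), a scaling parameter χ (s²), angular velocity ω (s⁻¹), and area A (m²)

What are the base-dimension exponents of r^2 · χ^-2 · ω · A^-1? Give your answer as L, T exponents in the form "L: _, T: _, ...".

L: 0, T: -5

Collect each base-dimension exponent across the product:
  L: 2·(1) − 2·(0) + (0) − (2) = 0
  T: 2·(0) − 2·(2) + (-1) − (0) = -5
So the dimensions are [T⁻⁵].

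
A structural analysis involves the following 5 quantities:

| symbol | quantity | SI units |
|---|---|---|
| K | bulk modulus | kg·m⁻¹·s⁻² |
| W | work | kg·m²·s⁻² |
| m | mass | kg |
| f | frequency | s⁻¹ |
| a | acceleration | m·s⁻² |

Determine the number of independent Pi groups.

2

There are 5 variables and 3 base dimensions (M, L, T).
The dimension matrix has rank 3.
Independent dimensionless groups: 5 − 3 = 2.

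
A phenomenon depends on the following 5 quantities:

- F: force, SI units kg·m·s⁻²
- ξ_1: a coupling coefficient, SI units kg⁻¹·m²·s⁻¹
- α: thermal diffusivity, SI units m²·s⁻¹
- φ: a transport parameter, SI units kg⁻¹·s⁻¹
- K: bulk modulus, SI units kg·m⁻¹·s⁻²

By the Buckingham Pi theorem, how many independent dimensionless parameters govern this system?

2

There are 5 variables and 3 base dimensions (M, L, T).
The dimension matrix has rank 3.
Independent dimensionless groups: 5 − 3 = 2.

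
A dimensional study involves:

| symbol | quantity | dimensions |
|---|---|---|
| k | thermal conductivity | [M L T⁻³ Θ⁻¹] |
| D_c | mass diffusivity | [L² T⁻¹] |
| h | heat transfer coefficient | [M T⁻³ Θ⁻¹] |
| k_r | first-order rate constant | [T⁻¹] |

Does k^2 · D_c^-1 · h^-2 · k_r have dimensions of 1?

Sum the exponent of each base dimension across the product:
  M: 2·[k]_M − [D_c]_M − 2·[h]_M + [k_r]_M = 2·(1) − (0) − 2·(1) + (0) = 0
  L: 2·[k]_L − [D_c]_L − 2·[h]_L + [k_r]_L = 2·(1) − (2) − 2·(0) + (0) = 0
  T: 2·[k]_T − [D_c]_T − 2·[h]_T + [k_r]_T = 2·(-3) − (-1) − 2·(-3) + (-1) = 0
  Θ: 2·[k]_Θ − [D_c]_Θ − 2·[h]_Θ + [k_r]_Θ = 2·(-1) − (0) − 2·(-1) + (0) = 0
All base exponents vanish — dimensionless.

yes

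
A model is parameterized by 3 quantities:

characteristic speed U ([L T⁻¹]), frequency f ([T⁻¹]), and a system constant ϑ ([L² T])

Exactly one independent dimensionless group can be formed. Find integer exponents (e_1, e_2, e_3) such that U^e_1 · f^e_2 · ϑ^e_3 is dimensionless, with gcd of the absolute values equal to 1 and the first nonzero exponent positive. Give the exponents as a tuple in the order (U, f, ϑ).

L: e_1·(1) + e_2·(0) + e_3·(2) = 0
T: e_1·(-1) + e_2·(-1) + e_3·(1) = 0
Solving this homogeneous linear system for the smallest-integer solution (first nonzero entry positive) gives (2, -3, -1).

(2, -3, -1)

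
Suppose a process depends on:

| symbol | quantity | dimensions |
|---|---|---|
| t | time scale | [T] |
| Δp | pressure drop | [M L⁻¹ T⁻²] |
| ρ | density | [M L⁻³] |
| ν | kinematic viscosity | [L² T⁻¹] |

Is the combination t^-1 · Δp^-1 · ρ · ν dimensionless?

Sum the exponent of each base dimension across the product:
  M: −[t]_M − [Δp]_M + [ρ]_M + [ν]_M = −(0) − (1) + (1) + (0) = 0
  L: −[t]_L − [Δp]_L + [ρ]_L + [ν]_L = −(0) − (-1) + (-3) + (2) = 0
  T: −[t]_T − [Δp]_T + [ρ]_T + [ν]_T = −(1) − (-2) + (0) + (-1) = 0
  N: −[t]_N − [Δp]_N + [ρ]_N + [ν]_N = −(0) − (0) + (0) + (0) = 0
All base exponents vanish — dimensionless.

yes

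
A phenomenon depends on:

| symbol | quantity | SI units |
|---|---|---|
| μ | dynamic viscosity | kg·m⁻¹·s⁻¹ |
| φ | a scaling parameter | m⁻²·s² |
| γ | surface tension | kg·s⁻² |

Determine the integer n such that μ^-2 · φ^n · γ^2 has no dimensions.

Balance the L exponent: (-2)·n from φ, plus −2·(-1) + 2·(0) = 2 from the rest, must sum to zero.
-2n + 2 = 0, so n = 1.

1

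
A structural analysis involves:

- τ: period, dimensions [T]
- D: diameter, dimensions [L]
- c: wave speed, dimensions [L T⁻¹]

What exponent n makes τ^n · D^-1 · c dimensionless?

Balance the T exponent: (1)·n from τ, plus −(0) + (-1) = -1 from the rest, must sum to zero.
n − 1 = 0, so n = 1.

1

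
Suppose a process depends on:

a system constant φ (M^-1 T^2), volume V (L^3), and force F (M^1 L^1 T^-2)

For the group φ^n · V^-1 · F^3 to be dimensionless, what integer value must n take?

Balance the M exponent: (-1)·n from φ, plus −(0) + 3·(1) = 3 from the rest, must sum to zero.
−n + 3 = 0, so n = 3.

3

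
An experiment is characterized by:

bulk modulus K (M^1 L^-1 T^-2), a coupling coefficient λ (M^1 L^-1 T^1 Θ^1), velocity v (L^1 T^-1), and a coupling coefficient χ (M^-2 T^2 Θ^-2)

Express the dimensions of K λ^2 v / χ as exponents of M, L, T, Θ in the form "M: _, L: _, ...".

M: 5, L: -2, T: -3, Θ: 4

Collect each base-dimension exponent across the product:
  M: (1) + 2·(1) + (0) − (-2) = 5
  L: (-1) + 2·(-1) + (1) − (0) = -2
  T: (-2) + 2·(1) + (-1) − (2) = -3
  Θ: (0) + 2·(1) + (0) − (-2) = 4
So the dimensions are [M⁵ L⁻² T⁻³ Θ⁴].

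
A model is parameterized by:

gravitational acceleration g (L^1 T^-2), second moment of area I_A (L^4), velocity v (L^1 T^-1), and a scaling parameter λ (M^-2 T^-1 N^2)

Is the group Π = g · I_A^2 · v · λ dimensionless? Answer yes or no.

Sum the exponent of each base dimension across the product:
  M: [g]_M + 2·[I_A]_M + [v]_M + [λ]_M = (0) + 2·(0) + (0) + (-2) = -2
  L: [g]_L + 2·[I_A]_L + [v]_L + [λ]_L = (1) + 2·(4) + (1) + (0) = 10
  T: [g]_T + 2·[I_A]_T + [v]_T + [λ]_T = (-2) + 2·(0) + (-1) + (-1) = -4
  N: [g]_N + 2·[I_A]_N + [v]_N + [λ]_N = (0) + 2·(0) + (0) + (2) = 2
Net dimensions [M⁻² L¹⁰ T⁻⁴ N²] ≠ [1] — not dimensionless.

no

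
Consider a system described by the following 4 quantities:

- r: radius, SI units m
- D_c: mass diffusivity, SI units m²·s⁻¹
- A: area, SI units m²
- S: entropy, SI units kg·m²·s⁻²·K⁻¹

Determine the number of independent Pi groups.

There are 4 variables and 4 base dimensions (M, L, T, Θ).
The dimension matrix has rank 3 (less than 4: the dimension vectors are linearly dependent).
Independent dimensionless groups: 4 − 3 = 1.

1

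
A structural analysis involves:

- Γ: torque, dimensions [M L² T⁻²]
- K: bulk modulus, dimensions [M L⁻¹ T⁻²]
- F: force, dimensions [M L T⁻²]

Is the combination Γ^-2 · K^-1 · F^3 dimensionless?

Sum the exponent of each base dimension across the product:
  M: −2·[Γ]_M − [K]_M + 3·[F]_M = −2·(1) − (1) + 3·(1) = 0
  L: −2·[Γ]_L − [K]_L + 3·[F]_L = −2·(2) − (-1) + 3·(1) = 0
  T: −2·[Γ]_T − [K]_T + 3·[F]_T = −2·(-2) − (-2) + 3·(-2) = 0
All base exponents vanish — dimensionless.

yes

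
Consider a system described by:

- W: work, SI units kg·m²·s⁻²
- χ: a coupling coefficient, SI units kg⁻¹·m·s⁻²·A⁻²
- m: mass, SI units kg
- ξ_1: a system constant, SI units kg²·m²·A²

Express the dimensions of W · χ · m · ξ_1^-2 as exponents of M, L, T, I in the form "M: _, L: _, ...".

M: -3, L: -1, T: -4, I: -6

Collect each base-dimension exponent across the product:
  M: (1) + (-1) + (1) − 2·(2) = -3
  L: (2) + (1) + (0) − 2·(2) = -1
  T: (-2) + (-2) + (0) − 2·(0) = -4
  I: (0) + (-2) + (0) − 2·(2) = -6
So the dimensions are [M⁻³ L⁻¹ T⁻⁴ I⁻⁶].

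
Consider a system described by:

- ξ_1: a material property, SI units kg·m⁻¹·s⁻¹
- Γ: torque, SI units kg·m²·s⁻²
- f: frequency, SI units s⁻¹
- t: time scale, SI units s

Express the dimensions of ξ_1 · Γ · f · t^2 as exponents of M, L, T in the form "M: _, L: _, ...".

M: 2, L: 1, T: -2

Collect each base-dimension exponent across the product:
  M: (1) + (1) + (0) + 2·(0) = 2
  L: (-1) + (2) + (0) + 2·(0) = 1
  T: (-1) + (-2) + (-1) + 2·(1) = -2
So the dimensions are [M² L T⁻²].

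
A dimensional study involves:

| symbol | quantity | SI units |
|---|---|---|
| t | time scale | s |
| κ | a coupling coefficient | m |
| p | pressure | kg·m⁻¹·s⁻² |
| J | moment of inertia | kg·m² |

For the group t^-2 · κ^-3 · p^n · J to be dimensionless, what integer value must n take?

Balance the M exponent: (1)·n from p, plus −2·(0) − 3·(0) + (1) = 1 from the rest, must sum to zero.
n + 1 = 0, so n = -1.

-1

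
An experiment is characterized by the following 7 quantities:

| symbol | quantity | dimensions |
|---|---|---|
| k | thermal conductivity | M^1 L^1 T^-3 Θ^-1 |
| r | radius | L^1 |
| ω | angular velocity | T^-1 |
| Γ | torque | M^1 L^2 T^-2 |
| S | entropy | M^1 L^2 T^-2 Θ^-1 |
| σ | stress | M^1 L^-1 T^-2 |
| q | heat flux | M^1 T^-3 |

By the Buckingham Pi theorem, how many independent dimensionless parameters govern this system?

There are 7 variables and 4 base dimensions (M, L, T, Θ).
The dimension matrix has rank 4.
Independent dimensionless groups: 7 − 4 = 3.

3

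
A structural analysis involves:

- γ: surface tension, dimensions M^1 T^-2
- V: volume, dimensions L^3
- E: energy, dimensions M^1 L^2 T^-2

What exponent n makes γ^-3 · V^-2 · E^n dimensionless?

3

Balance the M exponent: (1)·n from E, plus −3·(1) − 2·(0) = -3 from the rest, must sum to zero.
n − 3 = 0, so n = 3.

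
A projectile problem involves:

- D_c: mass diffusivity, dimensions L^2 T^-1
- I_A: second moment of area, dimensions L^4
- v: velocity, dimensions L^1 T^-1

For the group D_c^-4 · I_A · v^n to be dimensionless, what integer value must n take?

Balance the L exponent: (1)·n from v, plus −4·(2) + (4) = -4 from the rest, must sum to zero.
n − 4 = 0, so n = 4.

4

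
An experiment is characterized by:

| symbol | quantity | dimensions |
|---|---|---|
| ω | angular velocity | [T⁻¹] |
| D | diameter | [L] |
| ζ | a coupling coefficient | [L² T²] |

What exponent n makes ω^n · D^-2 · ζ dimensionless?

Balance the T exponent: (-1)·n from ω, plus −2·(0) + (2) = 2 from the rest, must sum to zero.
−n + 2 = 0, so n = 2.

2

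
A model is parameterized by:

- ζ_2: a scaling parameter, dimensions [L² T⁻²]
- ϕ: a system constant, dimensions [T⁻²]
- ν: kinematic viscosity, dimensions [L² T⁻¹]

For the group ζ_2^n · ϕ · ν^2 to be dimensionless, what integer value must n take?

Balance the L exponent: (2)·n from ζ_2, plus (0) + 2·(2) = 4 from the rest, must sum to zero.
2n + 4 = 0, so n = -2.

-2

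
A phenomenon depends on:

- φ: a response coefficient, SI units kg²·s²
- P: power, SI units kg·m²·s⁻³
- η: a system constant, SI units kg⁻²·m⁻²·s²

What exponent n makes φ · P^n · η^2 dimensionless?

Balance the M exponent: (1)·n from P, plus (2) + 2·(-2) = -2 from the rest, must sum to zero.
n − 2 = 0, so n = 2.

2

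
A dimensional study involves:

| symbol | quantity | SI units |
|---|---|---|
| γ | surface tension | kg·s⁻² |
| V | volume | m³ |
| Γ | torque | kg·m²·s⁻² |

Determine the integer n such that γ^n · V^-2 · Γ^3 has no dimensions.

Balance the M exponent: (1)·n from γ, plus −2·(0) + 3·(1) = 3 from the rest, must sum to zero.
n + 3 = 0, so n = -3.

-3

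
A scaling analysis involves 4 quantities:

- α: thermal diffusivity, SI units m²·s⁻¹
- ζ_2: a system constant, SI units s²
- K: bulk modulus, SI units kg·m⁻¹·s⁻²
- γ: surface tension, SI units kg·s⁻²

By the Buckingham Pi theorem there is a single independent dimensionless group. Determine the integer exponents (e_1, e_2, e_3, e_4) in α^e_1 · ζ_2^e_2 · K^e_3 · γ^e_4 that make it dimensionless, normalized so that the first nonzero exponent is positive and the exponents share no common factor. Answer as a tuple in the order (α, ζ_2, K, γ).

M: e_1·(0) + e_2·(0) + e_3·(1) + e_4·(1) = 0
L: e_1·(2) + e_2·(0) + e_3·(-1) + e_4·(0) = 0
T: e_1·(-1) + e_2·(2) + e_3·(-2) + e_4·(-2) = 0
Solving this homogeneous linear system for the smallest-integer solution (first nonzero entry positive) gives (2, 1, 4, -4).

(2, 1, 4, -4)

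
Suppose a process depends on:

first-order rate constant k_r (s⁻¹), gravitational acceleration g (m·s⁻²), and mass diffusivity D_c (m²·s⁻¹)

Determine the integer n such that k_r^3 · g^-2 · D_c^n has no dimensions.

1

Balance the L exponent: (2)·n from D_c, plus 3·(0) − 2·(1) = -2 from the rest, must sum to zero.
2n − 2 = 0, so n = 1.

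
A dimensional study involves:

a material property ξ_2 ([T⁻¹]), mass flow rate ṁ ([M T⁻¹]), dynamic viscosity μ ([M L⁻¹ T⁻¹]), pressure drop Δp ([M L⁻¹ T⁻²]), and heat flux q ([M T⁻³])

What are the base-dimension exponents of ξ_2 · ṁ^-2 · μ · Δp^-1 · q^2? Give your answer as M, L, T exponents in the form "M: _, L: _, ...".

Collect each base-dimension exponent across the product:
  M: (0) − 2·(1) + (1) − (1) + 2·(1) = 0
  L: (0) − 2·(0) + (-1) − (-1) + 2·(0) = 0
  T: (-1) − 2·(-1) + (-1) − (-2) + 2·(-3) = -4
So the dimensions are [T⁻⁴].

M: 0, L: 0, T: -4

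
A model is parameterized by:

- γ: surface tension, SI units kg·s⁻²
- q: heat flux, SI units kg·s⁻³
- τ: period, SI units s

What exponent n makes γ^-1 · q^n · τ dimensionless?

1

Balance the M exponent: (1)·n from q, plus −(1) + (0) = -1 from the rest, must sum to zero.
n − 1 = 0, so n = 1.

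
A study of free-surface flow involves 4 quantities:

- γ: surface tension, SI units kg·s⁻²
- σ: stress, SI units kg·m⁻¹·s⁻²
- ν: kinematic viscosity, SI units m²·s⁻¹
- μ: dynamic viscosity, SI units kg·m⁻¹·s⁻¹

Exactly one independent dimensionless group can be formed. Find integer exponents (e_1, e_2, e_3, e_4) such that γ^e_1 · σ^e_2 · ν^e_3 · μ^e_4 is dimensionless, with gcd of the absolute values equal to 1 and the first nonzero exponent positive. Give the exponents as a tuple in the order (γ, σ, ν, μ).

(2, -1, -1, -1)

M: e_1·(1) + e_2·(1) + e_3·(0) + e_4·(1) = 0
L: e_1·(0) + e_2·(-1) + e_3·(2) + e_4·(-1) = 0
T: e_1·(-2) + e_2·(-2) + e_3·(-1) + e_4·(-1) = 0
Solving this homogeneous linear system for the smallest-integer solution (first nonzero entry positive) gives (2, -1, -1, -1).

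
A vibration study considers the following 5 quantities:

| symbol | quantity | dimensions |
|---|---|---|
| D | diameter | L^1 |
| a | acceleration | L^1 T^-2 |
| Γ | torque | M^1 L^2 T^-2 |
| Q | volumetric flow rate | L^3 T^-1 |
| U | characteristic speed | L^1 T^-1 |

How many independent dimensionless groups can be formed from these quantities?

2

There are 5 variables and 3 base dimensions (M, L, T).
The dimension matrix has rank 3.
Independent dimensionless groups: 5 − 3 = 2.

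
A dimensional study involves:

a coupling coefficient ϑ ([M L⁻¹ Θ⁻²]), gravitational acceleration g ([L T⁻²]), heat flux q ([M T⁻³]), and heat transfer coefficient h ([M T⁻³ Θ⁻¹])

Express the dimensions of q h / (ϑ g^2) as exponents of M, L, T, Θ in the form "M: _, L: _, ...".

Collect each base-dimension exponent across the product:
  M: −(1) − 2·(0) + (1) + (1) = 1
  L: −(-1) − 2·(1) + (0) + (0) = -1
  T: −(0) − 2·(-2) + (-3) + (-3) = -2
  Θ: −(-2) − 2·(0) + (0) + (-1) = 1
So the dimensions are [M L⁻¹ T⁻² Θ].

M: 1, L: -1, T: -2, Θ: 1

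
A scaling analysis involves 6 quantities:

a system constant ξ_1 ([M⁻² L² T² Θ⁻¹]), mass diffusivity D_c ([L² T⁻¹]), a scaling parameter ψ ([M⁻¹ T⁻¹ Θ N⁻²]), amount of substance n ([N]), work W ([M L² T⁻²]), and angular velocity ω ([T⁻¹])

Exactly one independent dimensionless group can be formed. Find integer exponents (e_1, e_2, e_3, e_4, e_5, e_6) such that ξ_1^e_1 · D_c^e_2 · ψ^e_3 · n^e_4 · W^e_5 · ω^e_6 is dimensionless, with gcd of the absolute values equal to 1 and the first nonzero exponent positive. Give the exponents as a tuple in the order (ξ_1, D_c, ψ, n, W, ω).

(1, -4, 1, 2, 3, -1)

M: e_1·(-2) + e_2·(0) + e_3·(-1) + e_4·(0) + e_5·(1) + e_6·(0) = 0
L: e_1·(2) + e_2·(2) + e_3·(0) + e_4·(0) + e_5·(2) + e_6·(0) = 0
T: e_1·(2) + e_2·(-1) + e_3·(-1) + e_4·(0) + e_5·(-2) + e_6·(-1) = 0
Θ: e_1·(-1) + e_2·(0) + e_3·(1) + e_4·(0) + e_5·(0) + e_6·(0) = 0
N: e_1·(0) + e_2·(0) + e_3·(-2) + e_4·(1) + e_5·(0) + e_6·(0) = 0
Solving this homogeneous linear system for the smallest-integer solution (first nonzero entry positive) gives (1, -4, 1, 2, 3, -1).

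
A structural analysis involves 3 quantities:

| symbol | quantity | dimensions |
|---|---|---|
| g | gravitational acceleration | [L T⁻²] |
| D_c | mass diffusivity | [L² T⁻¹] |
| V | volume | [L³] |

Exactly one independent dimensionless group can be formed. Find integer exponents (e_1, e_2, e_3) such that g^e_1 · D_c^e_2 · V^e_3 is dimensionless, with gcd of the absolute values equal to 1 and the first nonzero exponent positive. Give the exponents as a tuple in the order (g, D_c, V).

L: e_1·(1) + e_2·(2) + e_3·(3) = 0
T: e_1·(-2) + e_2·(-1) + e_3·(0) = 0
Solving this homogeneous linear system for the smallest-integer solution (first nonzero entry positive) gives (1, -2, 1).

(1, -2, 1)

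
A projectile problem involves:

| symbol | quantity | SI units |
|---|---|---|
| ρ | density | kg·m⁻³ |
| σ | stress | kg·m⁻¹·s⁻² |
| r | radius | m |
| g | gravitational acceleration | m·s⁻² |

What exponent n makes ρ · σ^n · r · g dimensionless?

-1

Balance the M exponent: (1)·n from σ, plus (1) + (0) + (0) = 1 from the rest, must sum to zero.
n + 1 = 0, so n = -1.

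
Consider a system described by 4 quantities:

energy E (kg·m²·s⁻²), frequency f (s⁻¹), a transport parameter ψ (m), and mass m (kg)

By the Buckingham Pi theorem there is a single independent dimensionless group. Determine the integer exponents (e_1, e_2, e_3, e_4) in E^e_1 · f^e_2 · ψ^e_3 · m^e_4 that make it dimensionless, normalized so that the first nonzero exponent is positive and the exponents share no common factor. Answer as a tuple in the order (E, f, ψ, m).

M: e_1·(1) + e_2·(0) + e_3·(0) + e_4·(1) = 0
L: e_1·(2) + e_2·(0) + e_3·(1) + e_4·(0) = 0
T: e_1·(-2) + e_2·(-1) + e_3·(0) + e_4·(0) = 0
Solving this homogeneous linear system for the smallest-integer solution (first nonzero entry positive) gives (1, -2, -2, -1).

(1, -2, -2, -1)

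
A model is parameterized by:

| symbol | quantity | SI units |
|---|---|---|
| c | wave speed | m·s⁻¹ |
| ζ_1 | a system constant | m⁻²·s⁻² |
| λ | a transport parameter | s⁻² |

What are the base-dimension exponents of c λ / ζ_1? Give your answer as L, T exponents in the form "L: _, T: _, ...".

Collect each base-dimension exponent across the product:
  L: (1) − (-2) + (0) = 3
  T: (-1) − (-2) + (-2) = -1
So the dimensions are [L³ T⁻¹].

L: 3, T: -1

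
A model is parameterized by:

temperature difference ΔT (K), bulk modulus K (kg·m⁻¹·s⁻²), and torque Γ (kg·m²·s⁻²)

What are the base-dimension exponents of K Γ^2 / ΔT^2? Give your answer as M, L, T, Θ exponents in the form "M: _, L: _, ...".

M: 3, L: 3, T: -6, Θ: -2

Collect each base-dimension exponent across the product:
  M: −2·(0) + (1) + 2·(1) = 3
  L: −2·(0) + (-1) + 2·(2) = 3
  T: −2·(0) + (-2) + 2·(-2) = -6
  Θ: −2·(1) + (0) + 2·(0) = -2
So the dimensions are [M³ L³ T⁻⁶ Θ⁻²].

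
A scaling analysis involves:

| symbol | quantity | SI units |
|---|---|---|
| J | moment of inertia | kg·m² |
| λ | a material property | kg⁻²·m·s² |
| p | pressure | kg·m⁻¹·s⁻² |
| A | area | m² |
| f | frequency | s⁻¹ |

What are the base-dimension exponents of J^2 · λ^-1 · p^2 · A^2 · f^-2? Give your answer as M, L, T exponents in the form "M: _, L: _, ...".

Collect each base-dimension exponent across the product:
  M: 2·(1) − (-2) + 2·(1) + 2·(0) − 2·(0) = 6
  L: 2·(2) − (1) + 2·(-1) + 2·(2) − 2·(0) = 5
  T: 2·(0) − (2) + 2·(-2) + 2·(0) − 2·(-1) = -4
So the dimensions are [M⁶ L⁵ T⁻⁴].

M: 6, L: 5, T: -4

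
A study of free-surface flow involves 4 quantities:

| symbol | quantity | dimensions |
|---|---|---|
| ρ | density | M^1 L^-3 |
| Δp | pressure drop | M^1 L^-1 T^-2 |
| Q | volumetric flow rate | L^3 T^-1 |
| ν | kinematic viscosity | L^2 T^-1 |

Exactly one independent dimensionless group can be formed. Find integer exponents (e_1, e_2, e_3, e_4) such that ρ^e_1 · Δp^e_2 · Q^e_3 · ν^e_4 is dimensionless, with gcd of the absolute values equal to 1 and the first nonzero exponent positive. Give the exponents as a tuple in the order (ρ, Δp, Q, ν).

M: e_1·(1) + e_2·(1) + e_3·(0) + e_4·(0) = 0
L: e_1·(-3) + e_2·(-1) + e_3·(3) + e_4·(2) = 0
T: e_1·(0) + e_2·(-2) + e_3·(-1) + e_4·(-1) = 0
Solving this homogeneous linear system for the smallest-integer solution (first nonzero entry positive) gives (1, -1, -2, 4).

(1, -1, -2, 4)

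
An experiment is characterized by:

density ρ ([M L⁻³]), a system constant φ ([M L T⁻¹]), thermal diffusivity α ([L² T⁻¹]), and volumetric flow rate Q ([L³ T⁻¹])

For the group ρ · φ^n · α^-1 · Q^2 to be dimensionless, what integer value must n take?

Balance the M exponent: (1)·n from φ, plus (1) − (0) + 2·(0) = 1 from the rest, must sum to zero.
n + 1 = 0, so n = -1.

-1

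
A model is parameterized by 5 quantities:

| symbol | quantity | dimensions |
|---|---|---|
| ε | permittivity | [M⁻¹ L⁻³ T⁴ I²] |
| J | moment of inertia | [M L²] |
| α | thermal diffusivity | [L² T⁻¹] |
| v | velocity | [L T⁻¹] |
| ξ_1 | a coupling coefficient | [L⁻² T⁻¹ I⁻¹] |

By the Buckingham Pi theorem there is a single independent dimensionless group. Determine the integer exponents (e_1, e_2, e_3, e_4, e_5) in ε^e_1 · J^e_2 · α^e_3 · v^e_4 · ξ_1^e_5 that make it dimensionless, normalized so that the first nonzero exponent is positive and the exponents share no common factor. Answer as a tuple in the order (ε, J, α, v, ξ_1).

M: e_1·(-1) + e_2·(1) + e_3·(0) + e_4·(0) + e_5·(0) = 0
L: e_1·(-3) + e_2·(2) + e_3·(2) + e_4·(1) + e_5·(-2) = 0
T: e_1·(4) + e_2·(0) + e_3·(-1) + e_4·(-1) + e_5·(-1) = 0
I: e_1·(2) + e_2·(0) + e_3·(0) + e_4·(0) + e_5·(-1) = 0
Solving this homogeneous linear system for the smallest-integer solution (first nonzero entry positive) gives (1, 1, 3, -1, 2).

(1, 1, 3, -1, 2)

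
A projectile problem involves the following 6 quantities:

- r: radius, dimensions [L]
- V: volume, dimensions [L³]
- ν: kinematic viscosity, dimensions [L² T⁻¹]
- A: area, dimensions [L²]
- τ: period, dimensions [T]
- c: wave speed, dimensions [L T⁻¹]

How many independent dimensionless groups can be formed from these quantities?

4

There are 6 variables and 2 base dimensions (L, T).
The dimension matrix has rank 2.
Independent dimensionless groups: 6 − 2 = 4.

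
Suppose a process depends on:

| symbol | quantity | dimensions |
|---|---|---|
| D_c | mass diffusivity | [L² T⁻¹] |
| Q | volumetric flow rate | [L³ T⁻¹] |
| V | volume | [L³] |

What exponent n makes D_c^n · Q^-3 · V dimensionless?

Balance the L exponent: (2)·n from D_c, plus −3·(3) + (3) = -6 from the rest, must sum to zero.
2n − 6 = 0, so n = 3.

3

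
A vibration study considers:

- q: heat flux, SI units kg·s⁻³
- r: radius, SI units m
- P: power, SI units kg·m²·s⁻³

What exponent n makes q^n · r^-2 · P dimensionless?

Balance the M exponent: (1)·n from q, plus −2·(0) + (1) = 1 from the rest, must sum to zero.
n + 1 = 0, so n = -1.

-1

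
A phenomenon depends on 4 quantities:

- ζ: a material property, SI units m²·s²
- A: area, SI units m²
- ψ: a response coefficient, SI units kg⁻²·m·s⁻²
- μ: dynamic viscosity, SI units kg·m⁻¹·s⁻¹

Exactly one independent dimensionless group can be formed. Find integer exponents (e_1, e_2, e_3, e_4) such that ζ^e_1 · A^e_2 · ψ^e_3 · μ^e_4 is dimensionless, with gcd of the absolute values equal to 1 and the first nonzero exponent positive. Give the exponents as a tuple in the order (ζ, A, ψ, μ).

M: e_1·(0) + e_2·(0) + e_3·(-2) + e_4·(1) = 0
L: e_1·(2) + e_2·(2) + e_3·(1) + e_4·(-1) = 0
T: e_1·(2) + e_2·(0) + e_3·(-2) + e_4·(-1) = 0
Solving this homogeneous linear system for the smallest-integer solution (first nonzero entry positive) gives (4, -3, 2, 4).

(4, -3, 2, 4)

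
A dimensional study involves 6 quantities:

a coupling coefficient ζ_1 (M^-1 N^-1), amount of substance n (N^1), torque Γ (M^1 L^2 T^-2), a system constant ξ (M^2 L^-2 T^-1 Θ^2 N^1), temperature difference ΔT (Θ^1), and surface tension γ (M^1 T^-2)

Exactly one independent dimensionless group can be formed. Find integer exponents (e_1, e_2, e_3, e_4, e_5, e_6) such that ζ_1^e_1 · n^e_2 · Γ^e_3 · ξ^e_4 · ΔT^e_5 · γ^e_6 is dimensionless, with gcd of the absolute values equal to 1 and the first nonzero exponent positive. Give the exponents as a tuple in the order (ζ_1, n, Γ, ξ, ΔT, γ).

(3, 1, 2, 2, -4, -3)

M: e_1·(-1) + e_2·(0) + e_3·(1) + e_4·(2) + e_5·(0) + e_6·(1) = 0
L: e_1·(0) + e_2·(0) + e_3·(2) + e_4·(-2) + e_5·(0) + e_6·(0) = 0
T: e_1·(0) + e_2·(0) + e_3·(-2) + e_4·(-1) + e_5·(0) + e_6·(-2) = 0
Θ: e_1·(0) + e_2·(0) + e_3·(0) + e_4·(2) + e_5·(1) + e_6·(0) = 0
N: e_1·(-1) + e_2·(1) + e_3·(0) + e_4·(1) + e_5·(0) + e_6·(0) = 0
Solving this homogeneous linear system for the smallest-integer solution (first nonzero entry positive) gives (3, 1, 2, 2, -4, -3).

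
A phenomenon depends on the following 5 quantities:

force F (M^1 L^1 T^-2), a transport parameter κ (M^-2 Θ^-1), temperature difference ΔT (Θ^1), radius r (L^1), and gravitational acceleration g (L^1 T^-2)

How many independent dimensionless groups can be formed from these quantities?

1

There are 5 variables and 4 base dimensions (M, L, T, Θ).
The dimension matrix has rank 4.
Independent dimensionless groups: 5 − 4 = 1.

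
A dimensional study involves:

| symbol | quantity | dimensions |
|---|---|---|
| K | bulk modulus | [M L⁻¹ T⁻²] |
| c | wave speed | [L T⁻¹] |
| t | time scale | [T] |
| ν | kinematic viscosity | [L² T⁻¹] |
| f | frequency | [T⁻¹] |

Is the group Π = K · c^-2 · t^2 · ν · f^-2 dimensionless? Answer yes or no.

no

Sum the exponent of each base dimension across the product:
  M: [K]_M − 2·[c]_M + 2·[t]_M + [ν]_M − 2·[f]_M = (1) − 2·(0) + 2·(0) + (0) − 2·(0) = 1
  L: [K]_L − 2·[c]_L + 2·[t]_L + [ν]_L − 2·[f]_L = (-1) − 2·(1) + 2·(0) + (2) − 2·(0) = -1
  T: [K]_T − 2·[c]_T + 2·[t]_T + [ν]_T − 2·[f]_T = (-2) − 2·(-1) + 2·(1) + (-1) − 2·(-1) = 3
Net dimensions [M L⁻¹ T³] ≠ [1] — not dimensionless.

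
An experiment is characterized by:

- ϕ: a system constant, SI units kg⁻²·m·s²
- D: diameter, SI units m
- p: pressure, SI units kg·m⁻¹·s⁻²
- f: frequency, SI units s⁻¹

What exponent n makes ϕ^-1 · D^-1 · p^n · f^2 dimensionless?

-2

Balance the M exponent: (1)·n from p, plus −(-2) − (0) + 2·(0) = 2 from the rest, must sum to zero.
n + 2 = 0, so n = -2.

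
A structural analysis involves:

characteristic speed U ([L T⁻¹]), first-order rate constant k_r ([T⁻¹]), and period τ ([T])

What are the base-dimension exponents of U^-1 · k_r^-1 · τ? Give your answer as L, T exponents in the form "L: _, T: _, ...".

Collect each base-dimension exponent across the product:
  L: −(1) − (0) + (0) = -1
  T: −(-1) − (-1) + (1) = 3
So the dimensions are [L⁻¹ T³].

L: -1, T: 3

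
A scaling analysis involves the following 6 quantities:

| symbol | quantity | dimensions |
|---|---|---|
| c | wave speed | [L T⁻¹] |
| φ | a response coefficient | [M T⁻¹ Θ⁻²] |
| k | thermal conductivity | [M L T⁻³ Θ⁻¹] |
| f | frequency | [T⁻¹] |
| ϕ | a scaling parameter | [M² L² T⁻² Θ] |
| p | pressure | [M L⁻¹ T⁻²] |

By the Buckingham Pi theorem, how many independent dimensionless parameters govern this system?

There are 6 variables and 4 base dimensions (M, L, T, Θ).
The dimension matrix has rank 4.
Independent dimensionless groups: 6 − 4 = 2.

2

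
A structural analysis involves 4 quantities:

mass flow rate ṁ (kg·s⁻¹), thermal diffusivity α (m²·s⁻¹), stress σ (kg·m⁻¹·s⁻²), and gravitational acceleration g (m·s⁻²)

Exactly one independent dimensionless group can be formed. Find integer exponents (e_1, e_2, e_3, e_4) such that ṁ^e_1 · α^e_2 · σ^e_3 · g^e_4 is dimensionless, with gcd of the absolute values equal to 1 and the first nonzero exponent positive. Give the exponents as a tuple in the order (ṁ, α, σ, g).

M: e_1·(1) + e_2·(0) + e_3·(1) + e_4·(0) = 0
L: e_1·(0) + e_2·(2) + e_3·(-1) + e_4·(1) = 0
T: e_1·(-1) + e_2·(-1) + e_3·(-2) + e_4·(-2) = 0
Solving this homogeneous linear system for the smallest-integer solution (first nonzero entry positive) gives (1, -1, -1, 1).

(1, -1, -1, 1)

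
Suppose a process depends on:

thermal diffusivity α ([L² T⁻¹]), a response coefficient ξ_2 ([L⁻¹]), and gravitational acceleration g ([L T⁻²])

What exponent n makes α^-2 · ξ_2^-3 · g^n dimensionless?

Balance the L exponent: (1)·n from g, plus −2·(2) − 3·(-1) = -1 from the rest, must sum to zero.
n − 1 = 0, so n = 1.

1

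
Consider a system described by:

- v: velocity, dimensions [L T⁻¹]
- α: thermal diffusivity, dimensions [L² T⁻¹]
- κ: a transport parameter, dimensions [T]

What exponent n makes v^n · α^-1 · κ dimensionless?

2

Balance the L exponent: (1)·n from v, plus −(2) + (0) = -2 from the rest, must sum to zero.
n − 2 = 0, so n = 2.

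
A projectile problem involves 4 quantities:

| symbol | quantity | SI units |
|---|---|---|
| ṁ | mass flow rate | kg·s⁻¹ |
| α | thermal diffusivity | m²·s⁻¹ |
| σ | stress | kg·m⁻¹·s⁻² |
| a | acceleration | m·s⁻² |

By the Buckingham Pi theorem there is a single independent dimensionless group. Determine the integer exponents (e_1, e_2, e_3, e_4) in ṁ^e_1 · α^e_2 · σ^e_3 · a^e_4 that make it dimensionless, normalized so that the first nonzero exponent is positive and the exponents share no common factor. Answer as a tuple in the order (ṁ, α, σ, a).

M: e_1·(1) + e_2·(0) + e_3·(1) + e_4·(0) = 0
L: e_1·(0) + e_2·(2) + e_3·(-1) + e_4·(1) = 0
T: e_1·(-1) + e_2·(-1) + e_3·(-2) + e_4·(-2) = 0
Solving this homogeneous linear system for the smallest-integer solution (first nonzero entry positive) gives (1, -1, -1, 1).

(1, -1, -1, 1)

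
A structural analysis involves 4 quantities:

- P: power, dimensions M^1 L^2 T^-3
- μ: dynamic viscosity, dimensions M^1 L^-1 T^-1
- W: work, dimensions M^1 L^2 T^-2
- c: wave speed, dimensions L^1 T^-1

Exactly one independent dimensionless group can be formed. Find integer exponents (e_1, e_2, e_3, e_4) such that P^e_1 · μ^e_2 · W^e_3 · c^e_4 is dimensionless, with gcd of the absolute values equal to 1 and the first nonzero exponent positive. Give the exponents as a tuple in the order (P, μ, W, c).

(2, -1, -1, -3)

M: e_1·(1) + e_2·(1) + e_3·(1) + e_4·(0) = 0
L: e_1·(2) + e_2·(-1) + e_3·(2) + e_4·(1) = 0
T: e_1·(-3) + e_2·(-1) + e_3·(-2) + e_4·(-1) = 0
Solving this homogeneous linear system for the smallest-integer solution (first nonzero entry positive) gives (2, -1, -1, -3).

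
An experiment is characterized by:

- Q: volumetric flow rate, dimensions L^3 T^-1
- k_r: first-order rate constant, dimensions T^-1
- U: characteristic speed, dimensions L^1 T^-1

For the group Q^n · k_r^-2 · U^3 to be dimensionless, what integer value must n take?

Balance the L exponent: (3)·n from Q, plus −2·(0) + 3·(1) = 3 from the rest, must sum to zero.
3n + 3 = 0, so n = -1.

-1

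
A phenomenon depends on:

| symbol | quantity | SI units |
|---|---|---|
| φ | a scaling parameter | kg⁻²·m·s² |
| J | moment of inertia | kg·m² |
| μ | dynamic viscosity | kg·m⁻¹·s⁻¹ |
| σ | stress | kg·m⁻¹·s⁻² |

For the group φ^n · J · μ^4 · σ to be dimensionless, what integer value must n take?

3

Balance the M exponent: (-2)·n from φ, plus (1) + 4·(1) + (1) = 6 from the rest, must sum to zero.
-2n + 6 = 0, so n = 3.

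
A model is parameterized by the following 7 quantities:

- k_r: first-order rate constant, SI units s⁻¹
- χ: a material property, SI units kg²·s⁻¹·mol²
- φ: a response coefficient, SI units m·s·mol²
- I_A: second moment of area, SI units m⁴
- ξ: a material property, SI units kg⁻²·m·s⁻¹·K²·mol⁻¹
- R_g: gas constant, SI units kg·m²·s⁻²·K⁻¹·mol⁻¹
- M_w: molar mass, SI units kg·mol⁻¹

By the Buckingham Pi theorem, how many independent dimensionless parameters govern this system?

2

There are 7 variables and 5 base dimensions (M, L, T, Θ, N).
The dimension matrix has rank 5.
Independent dimensionless groups: 7 − 5 = 2.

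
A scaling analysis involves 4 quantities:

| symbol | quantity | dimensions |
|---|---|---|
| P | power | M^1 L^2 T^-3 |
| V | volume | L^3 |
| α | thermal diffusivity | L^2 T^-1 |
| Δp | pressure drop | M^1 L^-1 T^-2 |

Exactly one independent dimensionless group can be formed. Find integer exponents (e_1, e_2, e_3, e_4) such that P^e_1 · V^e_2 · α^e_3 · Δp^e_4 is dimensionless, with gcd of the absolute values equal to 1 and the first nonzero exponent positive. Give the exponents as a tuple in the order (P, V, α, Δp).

(3, -1, -3, -3)

M: e_1·(1) + e_2·(0) + e_3·(0) + e_4·(1) = 0
L: e_1·(2) + e_2·(3) + e_3·(2) + e_4·(-1) = 0
T: e_1·(-3) + e_2·(0) + e_3·(-1) + e_4·(-2) = 0
Solving this homogeneous linear system for the smallest-integer solution (first nonzero entry positive) gives (3, -1, -3, -3).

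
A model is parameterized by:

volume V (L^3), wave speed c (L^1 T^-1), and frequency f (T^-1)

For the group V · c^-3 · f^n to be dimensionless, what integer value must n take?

Balance the T exponent: (-1)·n from f, plus (0) − 3·(-1) = 3 from the rest, must sum to zero.
−n + 3 = 0, so n = 3.

3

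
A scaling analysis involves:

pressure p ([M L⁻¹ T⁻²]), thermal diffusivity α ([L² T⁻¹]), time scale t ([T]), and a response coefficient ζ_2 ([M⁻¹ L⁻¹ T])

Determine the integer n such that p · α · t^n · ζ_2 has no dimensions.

Balance the T exponent: (1)·n from t, plus (-2) + (-1) + (1) = -2 from the rest, must sum to zero.
n − 2 = 0, so n = 2.

2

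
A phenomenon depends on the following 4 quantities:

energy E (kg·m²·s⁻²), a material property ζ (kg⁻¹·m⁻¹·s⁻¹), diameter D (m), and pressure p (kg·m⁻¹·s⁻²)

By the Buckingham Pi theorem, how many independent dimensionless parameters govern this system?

1

There are 4 variables and 3 base dimensions (M, L, T).
The dimension matrix has rank 3.
Independent dimensionless groups: 4 − 3 = 1.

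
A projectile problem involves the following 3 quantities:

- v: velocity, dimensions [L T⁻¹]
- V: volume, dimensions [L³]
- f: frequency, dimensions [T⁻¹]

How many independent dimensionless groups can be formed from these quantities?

1

There are 3 variables and 2 base dimensions (L, T).
The dimension matrix has rank 2.
Independent dimensionless groups: 3 − 2 = 1.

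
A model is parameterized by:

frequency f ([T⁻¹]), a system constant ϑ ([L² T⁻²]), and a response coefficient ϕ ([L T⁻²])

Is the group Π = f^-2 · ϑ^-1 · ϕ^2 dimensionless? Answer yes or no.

Sum the exponent of each base dimension across the product:
  L: −2·[f]_L − [ϑ]_L + 2·[ϕ]_L = −2·(0) − (2) + 2·(1) = 0
  T: −2·[f]_T − [ϑ]_T + 2·[ϕ]_T = −2·(-1) − (-2) + 2·(-2) = 0
All base exponents vanish — dimensionless.

yes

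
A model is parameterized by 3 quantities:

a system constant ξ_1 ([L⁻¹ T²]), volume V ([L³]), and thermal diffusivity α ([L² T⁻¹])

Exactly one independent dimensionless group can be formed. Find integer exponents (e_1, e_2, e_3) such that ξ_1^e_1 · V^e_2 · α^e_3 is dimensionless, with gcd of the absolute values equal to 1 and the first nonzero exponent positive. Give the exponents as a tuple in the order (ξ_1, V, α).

(1, -1, 2)

L: e_1·(-1) + e_2·(3) + e_3·(2) = 0
T: e_1·(2) + e_2·(0) + e_3·(-1) = 0
Solving this homogeneous linear system for the smallest-integer solution (first nonzero entry positive) gives (1, -1, 2).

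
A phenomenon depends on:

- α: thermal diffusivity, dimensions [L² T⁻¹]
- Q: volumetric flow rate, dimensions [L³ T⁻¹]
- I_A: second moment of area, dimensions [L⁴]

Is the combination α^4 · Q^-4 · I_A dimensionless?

Sum the exponent of each base dimension across the product:
  L: 4·[α]_L − 4·[Q]_L + [I_A]_L = 4·(2) − 4·(3) + (4) = 0
  T: 4·[α]_T − 4·[Q]_T + [I_A]_T = 4·(-1) − 4·(-1) + (0) = 0
All base exponents vanish — dimensionless.

yes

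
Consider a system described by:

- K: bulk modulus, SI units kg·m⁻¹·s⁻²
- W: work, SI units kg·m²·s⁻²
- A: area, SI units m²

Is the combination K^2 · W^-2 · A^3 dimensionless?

Sum the exponent of each base dimension across the product:
  M: 2·[K]_M − 2·[W]_M + 3·[A]_M = 2·(1) − 2·(1) + 3·(0) = 0
  L: 2·[K]_L − 2·[W]_L + 3·[A]_L = 2·(-1) − 2·(2) + 3·(2) = 0
  T: 2·[K]_T − 2·[W]_T + 3·[A]_T = 2·(-2) − 2·(-2) + 3·(0) = 0
  Θ: 2·[K]_Θ − 2·[W]_Θ + 3·[A]_Θ = 2·(0) − 2·(0) + 3·(0) = 0
  N: 2·[K]_N − 2·[W]_N + 3·[A]_N = 2·(0) − 2·(0) + 3·(0) = 0
All base exponents vanish — dimensionless.

yes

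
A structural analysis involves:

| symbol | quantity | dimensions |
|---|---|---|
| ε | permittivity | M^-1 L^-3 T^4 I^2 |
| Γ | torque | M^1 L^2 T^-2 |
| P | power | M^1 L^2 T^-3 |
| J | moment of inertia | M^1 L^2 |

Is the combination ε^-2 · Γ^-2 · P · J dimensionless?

no

Sum the exponent of each base dimension across the product:
  M: −2·[ε]_M − 2·[Γ]_M + [P]_M + [J]_M = −2·(-1) − 2·(1) + (1) + (1) = 2
  L: −2·[ε]_L − 2·[Γ]_L + [P]_L + [J]_L = −2·(-3) − 2·(2) + (2) + (2) = 6
  T: −2·[ε]_T − 2·[Γ]_T + [P]_T + [J]_T = −2·(4) − 2·(-2) + (-3) + (0) = -7
  I: −2·[ε]_I − 2·[Γ]_I + [P]_I + [J]_I = −2·(2) − 2·(0) + (0) + (0) = -4
Net dimensions [M² L⁶ T⁻⁷ I⁻⁴] ≠ [1] — not dimensionless.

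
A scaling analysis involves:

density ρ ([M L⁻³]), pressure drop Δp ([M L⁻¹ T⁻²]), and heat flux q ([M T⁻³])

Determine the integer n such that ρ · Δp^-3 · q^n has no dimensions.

Balance the M exponent: (1)·n from q, plus (1) − 3·(1) = -2 from the rest, must sum to zero.
n − 2 = 0, so n = 2.

2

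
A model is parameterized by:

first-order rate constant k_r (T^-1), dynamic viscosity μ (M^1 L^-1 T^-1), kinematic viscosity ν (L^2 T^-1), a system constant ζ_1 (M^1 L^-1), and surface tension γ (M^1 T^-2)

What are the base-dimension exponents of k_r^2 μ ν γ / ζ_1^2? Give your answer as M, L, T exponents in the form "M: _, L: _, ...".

M: 0, L: 3, T: -6

Collect each base-dimension exponent across the product:
  M: 2·(0) + (1) + (0) − 2·(1) + (1) = 0
  L: 2·(0) + (-1) + (2) − 2·(-1) + (0) = 3
  T: 2·(-1) + (-1) + (-1) − 2·(0) + (-2) = -6
So the dimensions are [L³ T⁻⁶].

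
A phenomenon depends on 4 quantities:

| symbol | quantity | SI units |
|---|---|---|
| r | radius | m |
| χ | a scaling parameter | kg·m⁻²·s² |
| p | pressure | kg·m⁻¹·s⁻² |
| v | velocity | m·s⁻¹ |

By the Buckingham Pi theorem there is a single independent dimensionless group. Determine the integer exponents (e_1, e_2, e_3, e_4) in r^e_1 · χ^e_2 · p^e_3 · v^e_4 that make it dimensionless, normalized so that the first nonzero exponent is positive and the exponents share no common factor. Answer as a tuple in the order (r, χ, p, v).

(3, -1, 1, -4)

M: e_1·(0) + e_2·(1) + e_3·(1) + e_4·(0) = 0
L: e_1·(1) + e_2·(-2) + e_3·(-1) + e_4·(1) = 0
T: e_1·(0) + e_2·(2) + e_3·(-2) + e_4·(-1) = 0
Solving this homogeneous linear system for the smallest-integer solution (first nonzero entry positive) gives (3, -1, 1, -4).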